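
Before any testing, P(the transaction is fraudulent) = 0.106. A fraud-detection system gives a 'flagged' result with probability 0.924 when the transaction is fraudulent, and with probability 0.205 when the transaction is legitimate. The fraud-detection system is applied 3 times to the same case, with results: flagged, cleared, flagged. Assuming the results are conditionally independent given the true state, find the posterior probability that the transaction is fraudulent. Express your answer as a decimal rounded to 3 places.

Posterior P(H) ≈ 0.187

Let H be the event that the transaction is fraudulent; start with P(H) = 0.106. P('flagged'|H) = 0.924, P('flagged'|¬H) = 0.205.
Update on result 1 ('flagged'): P(H) ← 0.924·0.1060 / (0.924·0.1060 + 0.205·0.8940) = 0.097944/0.28121 = 0.3483.
Update on result 2 ('cleared'): P(H) ← 0.076·0.3483 / (0.076·0.3483 + 0.795·0.6517) = 0.026470/0.54458 = 0.0486.
Update on result 3 ('flagged'): P(H) ← 0.924·0.0486 / (0.924·0.0486 + 0.205·0.9514) = 0.044912/0.23995 = 0.1872.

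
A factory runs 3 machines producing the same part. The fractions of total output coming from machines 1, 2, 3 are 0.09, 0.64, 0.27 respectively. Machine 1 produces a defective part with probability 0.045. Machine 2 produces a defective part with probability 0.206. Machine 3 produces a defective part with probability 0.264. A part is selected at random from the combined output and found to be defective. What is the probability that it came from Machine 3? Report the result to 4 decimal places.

Tabulate prior·likelihood by source: [1] prior 0.09, lik 0.045, product 0.004050; [2] prior 0.64, lik 0.206, product 0.1318; [3] prior 0.27, lik 0.264, product 0.07128.
Normalizing constant = 0.20717; the posterior for Machine 3 is its product over the sum, 0.07128/0.20717 = 0.3441.

Posterior probability ≈ 0.3441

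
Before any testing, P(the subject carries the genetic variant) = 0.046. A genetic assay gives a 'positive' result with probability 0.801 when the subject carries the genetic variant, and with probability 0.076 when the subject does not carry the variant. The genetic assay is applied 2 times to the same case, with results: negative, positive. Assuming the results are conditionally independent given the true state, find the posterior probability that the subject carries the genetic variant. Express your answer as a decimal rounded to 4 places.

Let H be the event that the subject carries the genetic variant; start with P(H) = 0.046. P('positive'|H) = 0.801, P('positive'|¬H) = 0.076.
Update on result 1 ('negative'): P(H) ← 0.199·0.0460 / (0.199·0.0460 + 0.924·0.9540) = 0.0091540/0.89065 = 0.0103.
Update on result 2 ('positive'): P(H) ← 0.801·0.0103 / (0.801·0.0103 + 0.076·0.9897) = 0.0082326/0.083451 = 0.0987.

Posterior P(H) ≈ 0.0987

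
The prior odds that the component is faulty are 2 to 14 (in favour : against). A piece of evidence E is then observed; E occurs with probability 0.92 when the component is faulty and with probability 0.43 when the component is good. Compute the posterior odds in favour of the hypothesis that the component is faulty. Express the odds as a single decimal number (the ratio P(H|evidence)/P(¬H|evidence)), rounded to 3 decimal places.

Prior odds = 2/14 = 0.14286.
Likelihood ratio for E = 0.92/0.43 = 2.1395.
Posterior odds = prior odds × LR = 0.30565.

Posterior odds ≈ 0.306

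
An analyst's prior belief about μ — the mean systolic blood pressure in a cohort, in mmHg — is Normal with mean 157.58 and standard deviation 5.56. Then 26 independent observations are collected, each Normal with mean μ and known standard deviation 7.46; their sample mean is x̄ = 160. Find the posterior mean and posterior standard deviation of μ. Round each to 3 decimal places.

Prior precision 1/τ₀² = 1/5.56² = 0.0323482; data precision n/σ² = 26/7.46² = 0.467192.
Posterior precision = 0.0323482 + 0.467192 = 0.499541, giving posterior SD = 1/√0.499541 = 1.415.
Posterior mean = (0.0323482·157.58 + 0.467192·160) / 0.499541 = 159.843.

Posterior mean ≈ 159.843; posterior SD ≈ 1.415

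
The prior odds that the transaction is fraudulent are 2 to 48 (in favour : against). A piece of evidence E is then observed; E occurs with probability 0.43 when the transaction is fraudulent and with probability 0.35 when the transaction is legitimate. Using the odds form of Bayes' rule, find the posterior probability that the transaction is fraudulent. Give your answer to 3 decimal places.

Posterior probability ≈ 0.049

Prior odds = 2/48 = 0.041667.
Likelihood ratio for E = 0.43/0.35 = 1.2286.
Posterior odds = prior odds × LR = 0.051190.
Posterior probability = odds/(1+odds) = 0.051190/1.0512 = 0.049.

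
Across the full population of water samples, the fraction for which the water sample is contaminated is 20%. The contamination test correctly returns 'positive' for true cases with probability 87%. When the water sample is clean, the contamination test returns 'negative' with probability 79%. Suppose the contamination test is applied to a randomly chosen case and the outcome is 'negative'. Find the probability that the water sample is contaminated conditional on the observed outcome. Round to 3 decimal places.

P(H | E) ≈ 0.040

Write H for 'the water sample is contaminated'. Prior odds H:¬H = 0.2/0.8 = 0.25000. For the 'negative' outcome, the likelihood ratio is 0.13/0.79 = 0.16456.
Posterior odds = 0.25000 × 0.16456 = 0.041139, so P(H|E) = 0.041139/(1+0.041139) = 0.040.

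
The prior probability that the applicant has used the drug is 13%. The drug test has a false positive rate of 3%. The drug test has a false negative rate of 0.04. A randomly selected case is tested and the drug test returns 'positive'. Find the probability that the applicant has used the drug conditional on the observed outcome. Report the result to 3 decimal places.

Let H be the event that the applicant has used the drug. P(H) = 0.13, so P(¬H) = 0.87. With E the 'positive' result, P(E|H) = 0.96 and P(E|¬H) = 0.03.
P(E) = 0.96·0.13 + 0.03·0.87 = 0.12480 + 0.026100 = 0.15090.
By Bayes' theorem, P(H|E) = 0.12480 / 0.15090 = 0.827.

P(H | E) ≈ 0.827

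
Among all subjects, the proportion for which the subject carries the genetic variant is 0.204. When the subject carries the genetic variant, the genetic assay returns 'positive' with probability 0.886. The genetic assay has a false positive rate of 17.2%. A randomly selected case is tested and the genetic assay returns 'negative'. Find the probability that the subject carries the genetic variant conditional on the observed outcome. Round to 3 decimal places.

Let H be the event that the subject carries the genetic variant. P(H) = 0.204, so P(¬H) = 0.796. With E the 'negative' result, P(E|H) = 0.114 and P(E|¬H) = 0.828.
P(E) = 0.114·0.204 + 0.828·0.796 = 0.023256 + 0.65909 = 0.68234.
By Bayes' theorem, P(H|E) = 0.023256 / 0.68234 = 0.034.

P(H | E) ≈ 0.034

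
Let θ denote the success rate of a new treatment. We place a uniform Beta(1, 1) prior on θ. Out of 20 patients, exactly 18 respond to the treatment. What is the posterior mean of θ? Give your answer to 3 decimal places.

Posterior mean ≈ 0.864

Observing 18 successes and 2 failures updates Beta(1, 1) by adding the success and failure counts to the two shape parameters: α = 1+18 = 19, β = 1+2 = 3.
E[θ | data] = 19/(19+3) = 0.864.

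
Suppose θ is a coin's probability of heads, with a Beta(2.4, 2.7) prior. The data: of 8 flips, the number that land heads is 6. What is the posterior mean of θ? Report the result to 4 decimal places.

Posterior mean ≈ 0.6412

Observing 6 successes and 2 failures updates Beta(2.4, 2.7) by adding the success and failure counts to the two shape parameters: α = 2.4+6 = 8.4, β = 2.7+2 = 4.7.
Posterior mean = α/(α+β) = 8.4/13.1 = 0.6412.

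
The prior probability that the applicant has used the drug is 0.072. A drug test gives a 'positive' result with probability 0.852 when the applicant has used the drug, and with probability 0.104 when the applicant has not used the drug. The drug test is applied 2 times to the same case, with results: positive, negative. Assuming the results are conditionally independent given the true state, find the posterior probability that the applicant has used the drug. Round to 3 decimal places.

Let H be the event that the applicant has used the drug; start with P(H) = 0.072. P('positive'|H) = 0.852, P('positive'|¬H) = 0.104.
Update on result 1 ('positive'): P(H) ← 0.852·0.0720 / (0.852·0.0720 + 0.104·0.9280) = 0.061344/0.15786 = 0.3886.
Update on result 2 ('negative'): P(H) ← 0.148·0.3886 / (0.148·0.3886 + 0.896·0.6114) = 0.057514/0.60532 = 0.0950.

Posterior P(H) ≈ 0.095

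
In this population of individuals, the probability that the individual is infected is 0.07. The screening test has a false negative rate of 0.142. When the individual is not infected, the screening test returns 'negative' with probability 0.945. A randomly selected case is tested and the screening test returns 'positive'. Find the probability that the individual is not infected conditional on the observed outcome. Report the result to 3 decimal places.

P(¬H | E) ≈ 0.460

Let H be the event that the individual is infected. P(H) = 0.07, so P(¬H) = 0.93. With E the 'positive' result, P(E|H) = 0.858 and P(E|¬H) = 0.055.
P(E) = 0.858·0.07 + 0.055·0.93 = 0.060060 + 0.051150 = 0.11121.
By Bayes' theorem, P(H|E) = 0.060060 / 0.11121 = 0.540. Hence P(¬H|E) = 1 − 0.540 = 0.460.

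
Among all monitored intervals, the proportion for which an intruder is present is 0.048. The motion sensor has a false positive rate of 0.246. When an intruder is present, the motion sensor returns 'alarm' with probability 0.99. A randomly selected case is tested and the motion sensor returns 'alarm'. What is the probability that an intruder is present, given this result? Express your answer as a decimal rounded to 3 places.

P(H | E) ≈ 0.169

Write H for 'an intruder is present'. Prior odds H:¬H = 0.048/0.952 = 0.050420. For the 'alarm' outcome, the likelihood ratio is 0.99/0.246 = 4.0244.
Posterior odds = 0.050420 × 4.0244 = 0.20291, so P(H|E) = 0.20291/(1+0.20291) = 0.169.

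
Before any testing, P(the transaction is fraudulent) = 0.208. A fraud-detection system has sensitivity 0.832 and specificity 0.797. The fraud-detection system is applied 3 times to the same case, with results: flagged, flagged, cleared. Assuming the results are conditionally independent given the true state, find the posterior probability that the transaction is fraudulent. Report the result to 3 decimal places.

Posterior P(H) ≈ 0.482

Let H be the event that the transaction is fraudulent; start with P(H) = 0.208. P('flagged'|H) = 0.832, P('flagged'|¬H) = 0.203.
Update on result 1 ('flagged'): P(H) ← 0.832·0.2080 / (0.832·0.2080 + 0.203·0.7920) = 0.17306/0.33383 = 0.5184.
Update on result 2 ('flagged'): P(H) ← 0.832·0.5184 / (0.832·0.5184 + 0.203·0.4816) = 0.43130/0.52907 = 0.8152.
Update on result 3 ('cleared'): P(H) ← 0.168·0.8152 / (0.168·0.8152 + 0.797·0.1848) = 0.13696/0.28423 = 0.4818.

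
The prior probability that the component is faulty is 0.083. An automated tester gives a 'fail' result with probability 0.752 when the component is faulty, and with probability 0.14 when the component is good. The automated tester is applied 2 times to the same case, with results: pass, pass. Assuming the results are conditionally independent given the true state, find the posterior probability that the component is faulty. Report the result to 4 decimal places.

Posterior P(H) ≈ 0.0075

Let H be the event that the component is faulty; start with P(H) = 0.083. P('fail'|H) = 0.752, P('fail'|¬H) = 0.14.
Update on result 1 ('pass'): P(H) ← 0.248·0.0830 / (0.248·0.0830 + 0.86·0.9170) = 0.020584/0.80920 = 0.0254.
Update on result 2 ('pass'): P(H) ← 0.248·0.0254 / (0.248·0.0254 + 0.86·0.9746) = 0.0063085/0.84443 = 0.0075.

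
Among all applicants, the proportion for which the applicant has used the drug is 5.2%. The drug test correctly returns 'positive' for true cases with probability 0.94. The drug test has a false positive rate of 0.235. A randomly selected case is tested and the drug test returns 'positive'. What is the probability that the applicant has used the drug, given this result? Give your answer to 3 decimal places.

Write H for 'the applicant has used the drug'. Prior odds H:¬H = 0.052/0.948 = 0.054852. For the 'positive' outcome, the likelihood ratio is 0.94/0.235 = 4.0000.
Posterior odds = 0.054852 × 4.0000 = 0.21941, so P(H|E) = 0.21941/(1+0.21941) = 0.180.

P(H | E) ≈ 0.180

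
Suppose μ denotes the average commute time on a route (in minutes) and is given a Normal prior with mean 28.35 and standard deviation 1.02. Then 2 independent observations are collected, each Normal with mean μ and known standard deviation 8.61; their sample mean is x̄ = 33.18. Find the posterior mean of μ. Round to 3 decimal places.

Posterior mean ≈ 28.482

Prior precision 1/τ₀² = 1/1.02² = 0.961169; data precision n/σ² = 2/8.61² = 0.0269789.
Posterior precision = 0.961169 + 0.0269789 = 0.988148.
Posterior mean = (0.961169·28.35 + 0.0269789·33.18) / 0.988148 = 28.482.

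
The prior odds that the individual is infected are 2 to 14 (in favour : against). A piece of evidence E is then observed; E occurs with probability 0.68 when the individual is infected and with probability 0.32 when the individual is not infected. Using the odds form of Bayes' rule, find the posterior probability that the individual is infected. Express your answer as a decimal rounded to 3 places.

Posterior probability ≈ 0.233

Prior odds = 2/14 = 0.14286.
Likelihood ratio for E = 0.68/0.32 = 2.1250.
Posterior odds = prior odds × LR = 0.30357.
Posterior probability = odds/(1+odds) = 0.30357/1.3036 = 0.233.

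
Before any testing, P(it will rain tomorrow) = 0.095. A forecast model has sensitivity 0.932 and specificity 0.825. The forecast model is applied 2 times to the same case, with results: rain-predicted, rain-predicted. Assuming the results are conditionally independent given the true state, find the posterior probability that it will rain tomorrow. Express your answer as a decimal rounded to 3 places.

Let H be the event that it will rain tomorrow; start with P(H) = 0.095. P('rain-predicted'|H) = 0.932, P('rain-predicted'|¬H) = 0.175.
Update on result 1 ('rain-predicted'): P(H) ← 0.932·0.0950 / (0.932·0.0950 + 0.175·0.9050) = 0.088540/0.24691 = 0.3586.
Update on result 2 ('rain-predicted'): P(H) ← 0.932·0.3586 / (0.932·0.3586 + 0.175·0.6414) = 0.33420/0.44645 = 0.7486.

Posterior P(H) ≈ 0.749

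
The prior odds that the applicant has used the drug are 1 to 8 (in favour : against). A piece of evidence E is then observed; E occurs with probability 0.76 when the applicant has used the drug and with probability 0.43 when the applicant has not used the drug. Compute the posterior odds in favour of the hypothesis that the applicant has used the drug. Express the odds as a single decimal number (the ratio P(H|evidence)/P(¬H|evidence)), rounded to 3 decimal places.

Posterior odds ≈ 0.221

Prior odds = 1/8 = 0.12500.
Likelihood ratio for E = 0.76/0.43 = 1.7674.
Posterior odds = prior odds × LR = 0.22093.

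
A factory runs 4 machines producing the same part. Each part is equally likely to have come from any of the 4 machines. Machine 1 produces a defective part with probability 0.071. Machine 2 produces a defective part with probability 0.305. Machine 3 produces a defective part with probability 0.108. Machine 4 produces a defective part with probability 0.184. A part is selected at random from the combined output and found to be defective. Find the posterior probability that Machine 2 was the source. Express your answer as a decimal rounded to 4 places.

Posterior probability ≈ 0.4566

Tabulate prior·likelihood by source: [1] prior 0.25, lik 0.071, product 0.01775; [2] prior 0.25, lik 0.305, product 0.07625; [3] prior 0.25, lik 0.108, product 0.02700; [4] prior 0.25, lik 0.184, product 0.04600.
Normalizing constant = 0.16700; the posterior for Machine 2 is its product over the sum, 0.07625/0.16700 = 0.4566.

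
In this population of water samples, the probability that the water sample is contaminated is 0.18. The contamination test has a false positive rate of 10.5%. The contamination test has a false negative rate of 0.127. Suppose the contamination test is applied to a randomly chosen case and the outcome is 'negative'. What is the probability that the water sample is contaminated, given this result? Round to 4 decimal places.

P(H | E) ≈ 0.0302

Write H for 'the water sample is contaminated'. Prior odds H:¬H = 0.18/0.82 = 0.21951. For the 'negative' outcome, the likelihood ratio is 0.127/0.895 = 0.14190.
Posterior odds = 0.21951 × 0.14190 = 0.031149, so P(H|E) = 0.031149/(1+0.031149) = 0.0302.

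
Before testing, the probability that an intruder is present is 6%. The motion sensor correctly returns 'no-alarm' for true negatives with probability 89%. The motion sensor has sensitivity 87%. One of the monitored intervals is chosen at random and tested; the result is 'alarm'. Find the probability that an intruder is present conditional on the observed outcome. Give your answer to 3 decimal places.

Write H for 'an intruder is present'. Prior odds H:¬H = 0.06/0.94 = 0.063830. For the 'alarm' outcome, the likelihood ratio is 0.87/0.11 = 7.9091.
Posterior odds = 0.063830 × 7.9091 = 0.50484, so P(H|E) = 0.50484/(1+0.50484) = 0.335.

P(H | E) ≈ 0.335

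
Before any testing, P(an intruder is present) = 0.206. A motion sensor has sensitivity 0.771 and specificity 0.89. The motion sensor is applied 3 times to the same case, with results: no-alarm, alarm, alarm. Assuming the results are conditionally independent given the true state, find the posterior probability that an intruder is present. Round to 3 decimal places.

Posterior P(H) ≈ 0.766

Let H be the event that an intruder is present; start with P(H) = 0.206. P('alarm'|H) = 0.771, P('alarm'|¬H) = 0.11.
Update on result 1 ('no-alarm'): P(H) ← 0.229·0.2060 / (0.229·0.2060 + 0.89·0.7940) = 0.047174/0.75383 = 0.0626.
Update on result 2 ('alarm'): P(H) ← 0.771·0.0626 / (0.771·0.0626 + 0.11·0.9374) = 0.048248/0.15136 = 0.3188.
Update on result 3 ('alarm'): P(H) ← 0.771·0.3188 / (0.771·0.3188 + 0.11·0.6812) = 0.24576/0.32070 = 0.7663.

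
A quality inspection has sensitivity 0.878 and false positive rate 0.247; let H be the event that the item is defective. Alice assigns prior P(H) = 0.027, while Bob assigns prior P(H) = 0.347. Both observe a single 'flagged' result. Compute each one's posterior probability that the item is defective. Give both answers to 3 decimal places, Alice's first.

The likelihood ratio for a 'flagged' result is 0.878/0.247 = 3.5547.
Alice: prior odds 0.027/0.973 = 0.027749; posterior odds 0.098639; posterior probability 0.090.
Bob: prior odds 0.347/0.653 = 0.53139; posterior odds 1.8889; posterior probability 0.654.

Alice: 0.090; Bob: 0.654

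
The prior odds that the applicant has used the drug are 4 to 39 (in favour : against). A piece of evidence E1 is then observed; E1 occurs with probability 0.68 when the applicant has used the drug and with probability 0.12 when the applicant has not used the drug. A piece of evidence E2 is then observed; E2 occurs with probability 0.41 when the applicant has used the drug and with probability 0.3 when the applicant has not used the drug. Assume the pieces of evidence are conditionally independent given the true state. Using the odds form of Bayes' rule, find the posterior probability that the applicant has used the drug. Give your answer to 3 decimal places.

Prior odds = 4/39 = 0.10256. In log-odds, ln(0.10256) = -2.2773.
Add log likelihood ratios: ln(5.6667) + ln(1.3667) = 2.0470.
Posterior log-odds = -0.23029, so posterior odds = exp(-0.23029) = 0.79430. Converting, P(H|E) = 0.79430/1.7943 = 0.443.

Posterior probability ≈ 0.443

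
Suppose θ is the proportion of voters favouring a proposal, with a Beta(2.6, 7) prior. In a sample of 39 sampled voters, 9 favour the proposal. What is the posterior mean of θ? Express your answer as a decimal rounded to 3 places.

Observing 9 successes and 30 failures updates Beta(2.6, 7) by adding the success and failure counts to the two shape parameters: α = 2.6+9 = 11.6, β = 7+30 = 37.
E[θ | data] = 11.6/(11.6+37) = 0.239.

Posterior mean ≈ 0.239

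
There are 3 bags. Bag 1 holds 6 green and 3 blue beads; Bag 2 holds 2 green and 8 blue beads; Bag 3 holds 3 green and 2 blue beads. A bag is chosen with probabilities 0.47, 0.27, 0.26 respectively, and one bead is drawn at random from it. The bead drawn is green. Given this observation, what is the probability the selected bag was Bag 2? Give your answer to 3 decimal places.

P(green|Bag 1) = 0.6667; P(green|Bag 2) = 0.2; P(green|Bag 3) = 0.6.
Prior × likelihood for each source: 0.47·0.6667=0.3133, 0.27·0.2=0.05400, 0.26·0.6=0.1560. Summing gives P(green) = 0.52333.
P(Bag 2 | green) = 0.05400 / 0.52333 = 0.103.

Posterior probability ≈ 0.103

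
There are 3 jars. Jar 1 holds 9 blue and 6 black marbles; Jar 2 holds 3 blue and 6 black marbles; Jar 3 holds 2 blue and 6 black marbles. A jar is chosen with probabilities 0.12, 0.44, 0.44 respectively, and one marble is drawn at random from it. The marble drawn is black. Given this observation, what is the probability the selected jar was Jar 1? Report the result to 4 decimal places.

Tabulate prior·likelihood by source: [1] prior 0.12, lik 0.4, product 0.04800; [2] prior 0.44, lik 0.6667, product 0.2933; [3] prior 0.44, lik 0.75, product 0.3300.
Normalizing constant = 0.67133; the posterior for Jar 1 is its product over the sum, 0.04800/0.67133 = 0.0715.

Posterior probability ≈ 0.0715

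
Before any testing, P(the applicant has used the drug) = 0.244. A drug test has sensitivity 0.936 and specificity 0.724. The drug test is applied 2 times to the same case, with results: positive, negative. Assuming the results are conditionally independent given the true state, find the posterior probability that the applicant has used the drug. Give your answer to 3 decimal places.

Posterior P(H) ≈ 0.088

Let H be the event that the applicant has used the drug; start with P(H) = 0.244. P('positive'|H) = 0.936, P('positive'|¬H) = 0.276.
Update on result 1 ('positive'): P(H) ← 0.936·0.2440 / (0.936·0.2440 + 0.276·0.7560) = 0.22838/0.43704 = 0.5226.
Update on result 2 ('negative'): P(H) ← 0.064·0.5226 / (0.064·0.5226 + 0.724·0.4774) = 0.033444/0.37910 = 0.0882.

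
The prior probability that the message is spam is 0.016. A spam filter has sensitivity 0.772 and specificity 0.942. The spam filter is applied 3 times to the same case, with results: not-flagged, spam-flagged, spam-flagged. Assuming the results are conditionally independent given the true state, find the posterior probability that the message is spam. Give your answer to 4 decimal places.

Posterior P(H) ≈ 0.4108

With H the event that the message is spam, the joint likelihood of the observed sequence is P(data|H) = 0.228·0.772·0.772 = 0.13588 and P(data|¬H) = 0.942·0.058·0.058 = 0.0031689.
Bayes: P(H|data) = 0.016·0.13588 / (0.016·0.13588 + 0.984·0.0031689) = 0.0021741/0.0052923 = 0.4108.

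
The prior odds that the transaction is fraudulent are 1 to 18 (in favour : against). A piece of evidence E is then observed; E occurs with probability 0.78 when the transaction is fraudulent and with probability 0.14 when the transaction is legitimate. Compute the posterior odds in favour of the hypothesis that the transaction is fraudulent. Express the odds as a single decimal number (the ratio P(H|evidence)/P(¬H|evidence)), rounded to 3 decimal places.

Prior odds = 1/18 = 0.055556.
Likelihood ratio for E = 0.78/0.14 = 5.5714.
Posterior odds = prior odds × LR = 0.30952.

Posterior odds ≈ 0.310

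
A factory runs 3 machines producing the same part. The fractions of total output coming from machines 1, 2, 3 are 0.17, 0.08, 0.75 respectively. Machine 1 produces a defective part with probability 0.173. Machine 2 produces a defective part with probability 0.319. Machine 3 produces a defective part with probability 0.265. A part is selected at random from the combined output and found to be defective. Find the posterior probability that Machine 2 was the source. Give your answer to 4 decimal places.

Posterior probability ≈ 0.1006

Tabulate prior·likelihood by source: [1] prior 0.17, lik 0.173, product 0.02941; [2] prior 0.08, lik 0.319, product 0.02552; [3] prior 0.75, lik 0.265, product 0.1988.
Normalizing constant = 0.25368; the posterior for Machine 2 is its product over the sum, 0.02552/0.25368 = 0.1006.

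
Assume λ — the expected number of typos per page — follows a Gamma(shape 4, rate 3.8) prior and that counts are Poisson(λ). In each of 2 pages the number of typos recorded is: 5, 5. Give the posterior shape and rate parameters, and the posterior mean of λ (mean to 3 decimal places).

The Poisson likelihood adds the total count to the shape and the number of exposure periods to the rate. Here ∑xᵢ = 10 and n = 2, so shape 4→14 and rate 3.8→5.8.
Posterior mean = shape/rate = 14/5.8 = 2.414.

Posterior: Gamma(shape=14, rate=5.8); mean ≈ 2.414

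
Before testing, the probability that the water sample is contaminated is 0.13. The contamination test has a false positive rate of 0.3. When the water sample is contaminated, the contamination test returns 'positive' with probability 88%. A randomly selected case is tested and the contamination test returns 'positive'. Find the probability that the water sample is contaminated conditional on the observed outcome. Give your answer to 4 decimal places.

Let H be the event that the water sample is contaminated. P(H) = 0.13, so P(¬H) = 0.87. With E the 'positive' result, P(E|H) = 0.88 and P(E|¬H) = 0.3.
P(E) = 0.88·0.13 + 0.3·0.87 = 0.11440 + 0.26100 = 0.37540.
By Bayes' theorem, P(H|E) = 0.11440 / 0.37540 = 0.3047.

P(H | E) ≈ 0.3047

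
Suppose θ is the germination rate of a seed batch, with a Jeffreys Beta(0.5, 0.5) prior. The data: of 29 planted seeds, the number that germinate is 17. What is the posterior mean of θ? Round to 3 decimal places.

Posterior mean ≈ 0.583

The binomial likelihood is conjugate to the Beta prior: with 17 successes and 12 failures, the posterior is Beta(0.5+17, 0.5+12) = Beta(17.5, 12.5).
Posterior mean = α/(α+β) = 17.5/30 = 0.583.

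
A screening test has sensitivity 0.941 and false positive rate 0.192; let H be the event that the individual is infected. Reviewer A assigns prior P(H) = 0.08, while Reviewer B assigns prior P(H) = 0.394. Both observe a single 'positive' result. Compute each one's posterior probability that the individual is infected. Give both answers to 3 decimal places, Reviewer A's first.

Reviewer A: 0.299; Reviewer B: 0.761

The likelihood ratio for a 'positive' result is 0.941/0.192 = 4.9010.
Reviewer A: prior odds 0.08/0.92 = 0.086957; posterior odds 0.42618; posterior probability 0.299.
Reviewer B: prior odds 0.394/0.606 = 0.65017; posterior odds 3.1865; posterior probability 0.761.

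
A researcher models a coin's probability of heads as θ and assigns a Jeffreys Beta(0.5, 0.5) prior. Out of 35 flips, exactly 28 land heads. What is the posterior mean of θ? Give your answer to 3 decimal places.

Observing 28 successes and 7 failures updates Beta(0.5, 0.5) by adding the success and failure counts to the two shape parameters: α = 0.5+28 = 28.5, β = 0.5+7 = 7.5.
E[θ | data] = 28.5/(28.5+7.5) = 0.792.

Posterior mean ≈ 0.792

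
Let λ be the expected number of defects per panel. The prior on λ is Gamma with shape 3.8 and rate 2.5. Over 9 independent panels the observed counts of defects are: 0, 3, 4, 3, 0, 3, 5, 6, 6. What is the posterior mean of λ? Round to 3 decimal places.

Posterior mean ≈ 2.939

Total count ∑xᵢ = 30 over n = 9 panels.
Gamma is conjugate to the Poisson likelihood: posterior is Gamma(shape = 3.8+30 = 33.8, rate = 2.5+9 = 11.5).
Posterior mean = shape/rate = 33.8/11.5 = 2.939.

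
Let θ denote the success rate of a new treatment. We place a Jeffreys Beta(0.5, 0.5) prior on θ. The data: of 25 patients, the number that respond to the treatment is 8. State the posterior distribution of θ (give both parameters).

Posterior: Beta(8.5, 17.5)

Observing 8 successes and 17 failures updates Beta(0.5, 0.5) by adding the success and failure counts to the two shape parameters: α = 0.5+8 = 8.5, β = 0.5+17 = 17.5.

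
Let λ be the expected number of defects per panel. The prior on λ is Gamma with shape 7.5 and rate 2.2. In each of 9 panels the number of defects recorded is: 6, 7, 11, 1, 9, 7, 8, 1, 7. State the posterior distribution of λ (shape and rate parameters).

Total count ∑xᵢ = 57 over n = 9 panels.
Gamma is conjugate to the Poisson likelihood: posterior is Gamma(shape = 7.5+57 = 64.5, rate = 2.2+9 = 11.2).

Posterior: Gamma(shape=64.5, rate=11.2)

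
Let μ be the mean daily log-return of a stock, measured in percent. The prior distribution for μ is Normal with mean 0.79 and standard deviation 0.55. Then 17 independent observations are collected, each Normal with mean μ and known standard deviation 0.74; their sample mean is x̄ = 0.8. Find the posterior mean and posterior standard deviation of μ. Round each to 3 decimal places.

Posterior mean ≈ 0.799; posterior SD ≈ 0.171

Prior precision 1/τ₀² = 1/0.55² = 3.30579; data precision n/σ² = 17/0.74² = 31.0446.
Posterior precision = 3.30579 + 31.0446 = 34.3503, giving posterior SD = 1/√34.3503 = 0.171.
Posterior mean = (3.30579·0.79 + 31.0446·0.8) / 34.3503 = 0.799.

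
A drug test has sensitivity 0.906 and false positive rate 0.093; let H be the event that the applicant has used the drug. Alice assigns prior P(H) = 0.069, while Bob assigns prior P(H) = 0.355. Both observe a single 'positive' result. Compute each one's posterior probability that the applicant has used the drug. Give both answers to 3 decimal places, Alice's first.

The likelihood ratio for a 'positive' result is 0.906/0.093 = 9.7419.
Alice: prior odds 0.069/0.931 = 0.074114; posterior odds 0.72201; posterior probability 0.419.
Bob: prior odds 0.355/0.645 = 0.55039; posterior odds 5.3618; posterior probability 0.843.

Alice: 0.419; Bob: 0.843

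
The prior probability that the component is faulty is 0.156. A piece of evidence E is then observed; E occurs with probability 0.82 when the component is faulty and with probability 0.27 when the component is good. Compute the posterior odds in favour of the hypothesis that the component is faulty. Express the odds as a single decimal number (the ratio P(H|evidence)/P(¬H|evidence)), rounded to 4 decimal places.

Posterior odds ≈ 0.5613

Prior odds = 0.156/(1−0.156) = 0.18483.
Likelihood ratio for E = 0.82/0.27 = 3.0370.
Posterior odds = prior odds × LR = 0.56135.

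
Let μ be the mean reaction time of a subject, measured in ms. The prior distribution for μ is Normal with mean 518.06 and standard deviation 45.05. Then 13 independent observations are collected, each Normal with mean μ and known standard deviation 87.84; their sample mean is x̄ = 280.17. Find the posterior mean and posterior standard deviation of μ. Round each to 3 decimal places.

Posterior mean ≈ 333.999; posterior SD ≈ 21.430

Prior precision 1/τ₀² = 1/45.05² = 0.00049273; data precision n/σ² = 13/87.84² = 0.00168484.
Posterior precision = 0.00049273 + 0.00168484 = 0.00217757, giving posterior SD = 1/√0.00217757 = 21.430.
Posterior mean = (0.00049273·518.06 + 0.00168484·280.17) / 0.00217757 = 333.999.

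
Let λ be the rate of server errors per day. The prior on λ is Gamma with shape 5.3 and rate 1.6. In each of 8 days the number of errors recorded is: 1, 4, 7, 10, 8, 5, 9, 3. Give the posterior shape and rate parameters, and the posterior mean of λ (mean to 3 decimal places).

The Poisson likelihood adds the total count to the shape and the number of exposure periods to the rate. Here ∑xᵢ = 47 and n = 8, so shape 5.3→52.3 and rate 1.6→9.6.
Posterior mean = shape/rate = 52.3/9.6 = 5.448.

Posterior: Gamma(shape=52.3, rate=9.6); mean ≈ 5.448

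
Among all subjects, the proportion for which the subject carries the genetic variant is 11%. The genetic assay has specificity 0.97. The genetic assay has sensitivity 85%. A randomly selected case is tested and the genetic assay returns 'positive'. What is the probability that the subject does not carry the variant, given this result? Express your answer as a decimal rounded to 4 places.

Write H for 'the subject carries the genetic variant'. Prior odds H:¬H = 0.11/0.89 = 0.12360. For the 'positive' outcome, the likelihood ratio is 0.85/0.03 = 28.333.
Posterior odds = 0.12360 × 28.333 = 3.5019, so P(H|E) = 3.5019/(1+3.5019) = 0.7779. Then P(¬H|E) = 1 − 0.7779 = 0.2221.

P(¬H | E) ≈ 0.2221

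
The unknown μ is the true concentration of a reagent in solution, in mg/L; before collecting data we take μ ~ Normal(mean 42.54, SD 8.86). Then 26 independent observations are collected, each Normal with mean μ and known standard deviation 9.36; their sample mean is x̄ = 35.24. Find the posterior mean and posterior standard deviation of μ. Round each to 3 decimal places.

Prior precision 1/τ₀² = 1/8.86² = 0.0127389; data precision n/σ² = 26/9.36² = 0.296771.
Posterior precision = 0.0127389 + 0.296771 = 0.309510, giving posterior SD = 1/√0.309510 = 1.797.
Posterior mean = (0.0127389·42.54 + 0.296771·35.24) / 0.309510 = 35.540.

Posterior mean ≈ 35.540; posterior SD ≈ 1.797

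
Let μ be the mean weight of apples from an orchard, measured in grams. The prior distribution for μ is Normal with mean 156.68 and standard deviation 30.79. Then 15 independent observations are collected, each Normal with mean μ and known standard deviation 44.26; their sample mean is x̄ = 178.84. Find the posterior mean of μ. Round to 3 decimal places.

With known σ, the Normal prior is conjugate. Weight on the data is w = (n/σ²)/(n/σ² + 1/τ₀²) = 0.00765717/(0.00765717+0.00105483) = 0.87892.
Posterior mean = w·x̄ + (1−w)·μ₀ = 0.87892·178.84 + 0.12108·156.68 = 176.157.

Posterior mean ≈ 176.157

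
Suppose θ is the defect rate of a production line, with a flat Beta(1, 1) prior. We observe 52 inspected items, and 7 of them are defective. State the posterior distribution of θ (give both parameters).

Posterior: Beta(8, 46)

Observing 7 successes and 45 failures updates Beta(1, 1) by adding the success and failure counts to the two shape parameters: α = 1+7 = 8, β = 1+45 = 46.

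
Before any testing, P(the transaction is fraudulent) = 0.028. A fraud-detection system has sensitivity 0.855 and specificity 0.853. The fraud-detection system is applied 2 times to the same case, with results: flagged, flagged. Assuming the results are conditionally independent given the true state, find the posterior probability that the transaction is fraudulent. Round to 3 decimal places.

Posterior P(H) ≈ 0.494

With H the event that the transaction is fraudulent, the joint likelihood of the observed sequence is P(data|H) = 0.855·0.855 = 0.73102 and P(data|¬H) = 0.147·0.147 = 0.021609.
Bayes: P(H|data) = 0.028·0.73102 / (0.028·0.73102 + 0.972·0.021609) = 0.020469/0.041473 = 0.4935.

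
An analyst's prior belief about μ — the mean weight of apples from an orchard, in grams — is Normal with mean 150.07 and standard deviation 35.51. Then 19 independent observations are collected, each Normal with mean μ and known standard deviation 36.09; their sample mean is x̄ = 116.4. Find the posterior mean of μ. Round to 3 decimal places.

Prior precision 1/τ₀² = 1/35.51² = 0.00079305; data precision n/σ² = 19/36.09² = 0.0145875.
Posterior precision = 0.00079305 + 0.0145875 = 0.0153805.
Posterior mean = (0.00079305·150.07 + 0.0145875·116.4) / 0.0153805 = 118.136.

Posterior mean ≈ 118.136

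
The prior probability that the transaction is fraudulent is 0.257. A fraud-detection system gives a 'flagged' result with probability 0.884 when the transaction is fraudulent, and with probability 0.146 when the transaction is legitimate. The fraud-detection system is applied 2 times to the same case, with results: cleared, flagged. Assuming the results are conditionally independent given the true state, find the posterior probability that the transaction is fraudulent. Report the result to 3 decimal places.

Posterior P(H) ≈ 0.221

Let H be the event that the transaction is fraudulent; start with P(H) = 0.257. P('flagged'|H) = 0.884, P('flagged'|¬H) = 0.146.
Update on result 1 ('cleared'): P(H) ← 0.116·0.2570 / (0.116·0.2570 + 0.854·0.7430) = 0.029812/0.66433 = 0.0449.
Update on result 2 ('flagged'): P(H) ← 0.884·0.0449 / (0.884·0.0449 + 0.146·0.9551) = 0.039670/0.17912 = 0.2215.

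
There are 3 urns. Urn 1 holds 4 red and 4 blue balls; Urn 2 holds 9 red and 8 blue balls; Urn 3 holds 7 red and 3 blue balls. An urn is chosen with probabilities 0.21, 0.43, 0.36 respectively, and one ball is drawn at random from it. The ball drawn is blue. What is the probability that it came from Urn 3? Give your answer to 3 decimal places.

Posterior probability ≈ 0.260

Tabulate prior·likelihood by source: [1] prior 0.21, lik 0.5, product 0.1050; [2] prior 0.43, lik 0.4706, product 0.2024; [3] prior 0.36, lik 0.3, product 0.1080.
Normalizing constant = 0.41535; the posterior for Urn 3 is its product over the sum, 0.1080/0.41535 = 0.260.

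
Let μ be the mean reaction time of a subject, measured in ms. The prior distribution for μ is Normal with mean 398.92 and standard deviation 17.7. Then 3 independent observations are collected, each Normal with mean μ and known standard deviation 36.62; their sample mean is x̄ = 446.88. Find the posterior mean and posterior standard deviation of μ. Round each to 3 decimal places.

Posterior mean ≈ 418.682; posterior SD ≈ 13.572

With known σ, the Normal prior is conjugate. Weight on the data is w = (n/σ²)/(n/σ² + 1/τ₀²) = 0.00223710/(0.00223710+0.00319193) = 0.41206.
Posterior mean = w·x̄ + (1−w)·μ₀ = 0.41206·446.88 + 0.58794·398.92 = 418.682. Posterior variance = 1/(0.00223710+0.00319193) = 184.195, so SD = 13.572.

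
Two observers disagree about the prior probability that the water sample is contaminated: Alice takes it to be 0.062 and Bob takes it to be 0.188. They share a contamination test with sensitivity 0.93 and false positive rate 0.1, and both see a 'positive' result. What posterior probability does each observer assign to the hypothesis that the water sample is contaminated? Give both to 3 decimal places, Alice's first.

P('+'|H) = 0.93, P('+'|¬H) = 0.1.
Alice: numerator 0.93·0.062 = 0.057660; evidence = 0.057660+0.1·0.938 = 0.15146; posterior = 0.381.
Bob: numerator 0.93·0.188 = 0.17484; evidence = 0.17484+0.1·0.812 = 0.25604; posterior = 0.683.

Alice: 0.381; Bob: 0.683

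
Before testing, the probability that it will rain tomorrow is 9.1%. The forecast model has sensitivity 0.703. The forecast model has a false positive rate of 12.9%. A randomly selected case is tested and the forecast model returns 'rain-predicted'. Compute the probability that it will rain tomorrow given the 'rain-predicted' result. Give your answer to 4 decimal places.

Write H for 'it will rain tomorrow'. Prior odds H:¬H = 0.091/0.909 = 0.10011. For the 'rain-predicted' outcome, the likelihood ratio is 0.703/0.129 = 5.4496.
Posterior odds = 0.10011 × 5.4496 = 0.54556, so P(H|E) = 0.54556/(1+0.54556) = 0.3530.

P(H | E) ≈ 0.3530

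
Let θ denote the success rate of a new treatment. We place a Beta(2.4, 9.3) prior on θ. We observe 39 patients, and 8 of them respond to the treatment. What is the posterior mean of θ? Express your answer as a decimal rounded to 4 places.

Posterior mean ≈ 0.2051

The binomial likelihood is conjugate to the Beta prior: with 8 successes and 31 failures, the posterior is Beta(2.4+8, 9.3+31) = Beta(10.4, 40.3).
E[θ | data] = 10.4/(10.4+40.3) = 0.2051.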